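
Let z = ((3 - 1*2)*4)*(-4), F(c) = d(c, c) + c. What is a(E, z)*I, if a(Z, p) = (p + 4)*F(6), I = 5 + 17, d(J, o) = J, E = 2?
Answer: -3168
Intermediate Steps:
I = 22
F(c) = 2*c (F(c) = c + c = 2*c)
z = -16 (z = ((3 - 2)*4)*(-4) = (1*4)*(-4) = 4*(-4) = -16)
a(Z, p) = 48 + 12*p (a(Z, p) = (p + 4)*(2*6) = (4 + p)*12 = 48 + 12*p)
a(E, z)*I = (48 + 12*(-16))*22 = (48 - 192)*22 = -144*22 = -3168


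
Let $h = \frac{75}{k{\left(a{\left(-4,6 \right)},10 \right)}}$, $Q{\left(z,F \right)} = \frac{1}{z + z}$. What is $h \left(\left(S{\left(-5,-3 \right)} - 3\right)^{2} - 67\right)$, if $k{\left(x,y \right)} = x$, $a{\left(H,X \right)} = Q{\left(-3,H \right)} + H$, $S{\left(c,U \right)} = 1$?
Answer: $1134$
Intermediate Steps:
$Q{\left(z,F \right)} = \frac{1}{2 z}$
$a{\left(H,X \right)} = - \frac{1}{6} + H$ ($a{\left(H,X \right)} = \frac{1}{2 \left(-3\right)} + H = \frac{1}{2} \left(- \frac{1}{3}\right) + H = - \frac{1}{6} + H$)
$h = -18$ ($h = \frac{75}{- \frac{1}{6} - 4} = \frac{75}{- \frac{25}{6}} = 75 \left(- \frac{6}{25}\right) = -18$)
$h \left(\left(S{\left(-5,-3 \right)} - 3\right)^{2} - 67\right) = - 18 \left(\left(1 - 3\right)^{2} - 67\right) = - 18 \left(\left(-2\right)^{2} - 67\right) = - 18 \left(4 - 67\right) = \left(-18\right) \left(-63\right) = 1134$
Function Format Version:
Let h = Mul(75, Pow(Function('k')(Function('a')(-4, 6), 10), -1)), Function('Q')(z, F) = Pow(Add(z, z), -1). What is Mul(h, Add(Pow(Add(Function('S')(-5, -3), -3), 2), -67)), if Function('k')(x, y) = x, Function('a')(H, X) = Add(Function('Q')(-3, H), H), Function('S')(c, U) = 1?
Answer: 1134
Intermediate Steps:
Function('Q')(z, F) = Mul(Rational(1, 2), Pow(z, -1)) (Function('Q')(z, F) = Pow(Mul(2, z), -1) = Mul(Rational(1, 2), Pow(z, -1)))
Function('a')(H, X) = Add(Rational(-1, 6), H) (Function('a')(H, X) = Add(Mul(Rational(1, 2), Pow(-3, -1)), H) = Add(Mul(Rational(1, 2), Rational(-1, 3)), H) = Add(Rational(-1, 6), H))
h = -18 (h = Mul(75, Pow(Add(Rational(-1, 6), -4), -1)) = Mul(75, Pow(Rational(-25, 6), -1)) = Mul(75, Rational(-6, 25)) = -18)
Mul(h, Add(Pow(Add(Function('S')(-5, -3), -3), 2), -67)) = Mul(-18, Add(Pow(Add(1, -3), 2), -67)) = Mul(-18, Add(Pow(-2, 2), -67)) = Mul(-18, Add(4, -67)) = Mul(-18, -63) = 1134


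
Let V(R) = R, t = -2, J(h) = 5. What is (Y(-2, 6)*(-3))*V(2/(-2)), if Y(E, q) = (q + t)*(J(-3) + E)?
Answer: 36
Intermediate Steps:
Y(E, q) = (-2 + q)*(5 + E) (Y(E, q) = (q - 2)*(5 + E) = (-2 + q)*(5 + E))
(Y(-2, 6)*(-3))*V(2/(-2)) = ((-10 - 2*(-2) + 5*6 - 2*6)*(-3))*(2/(-2)) = ((-10 + 4 + 30 - 12)*(-3))*(2*(-½)) = (12*(-3))*(-1) = -36*(-1) = 36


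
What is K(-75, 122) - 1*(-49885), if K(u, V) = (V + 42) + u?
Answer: 49974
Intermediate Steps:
K(u, V) = 42 + V + u (K(u, V) = (42 + V) + u = 42 + V + u)
K(-75, 122) - 1*(-49885) = (42 + 122 - 75) - 1*(-49885) = 89 + 49885 = 49974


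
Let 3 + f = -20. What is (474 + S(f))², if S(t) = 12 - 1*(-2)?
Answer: 238144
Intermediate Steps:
f = -23 (f = -3 - 20 = -23)
S(t) = 14 (S(t) = 12 + 2 = 14)
(474 + S(f))² = (474 + 14)² = 488² = 238144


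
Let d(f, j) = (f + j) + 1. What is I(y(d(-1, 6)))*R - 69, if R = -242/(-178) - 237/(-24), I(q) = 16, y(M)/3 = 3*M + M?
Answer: 9857/89 ≈ 110.75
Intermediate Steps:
d(f, j) = 1 + f + j
y(M) = 12*M (y(M) = 3*(3*M + M) = 3*(4*M) = 12*M)
R = 7999/712 (R = -242*(-1/178) - 237*(-1/24) = 121/89 + 79/8 = 7999/712 ≈ 11.235)
I(y(d(-1, 6)))*R - 69 = 16*(7999/712) - 69 = 15998/89 - 69 = 9857/89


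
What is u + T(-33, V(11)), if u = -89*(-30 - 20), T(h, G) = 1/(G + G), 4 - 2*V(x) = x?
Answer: 31149/7 ≈ 4449.9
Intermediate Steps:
V(x) = 2 - x/2
T(h, G) = 1/(2*G)
u = 4450 (u = -89*(-50) = 4450)
u + T(-33, V(11)) = 4450 + 1/(2*(2 - ½*11)) = 4450 + 1/(2*(2 - 11/2)) = 4450 + 1/(2*(-7/2)) = 4450 + (½)*(-2/7) = 4450 - ⅐ = 31149/7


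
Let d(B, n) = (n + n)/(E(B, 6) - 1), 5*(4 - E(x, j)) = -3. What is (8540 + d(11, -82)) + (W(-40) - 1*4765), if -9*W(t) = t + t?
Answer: 11215/3 ≈ 3738.3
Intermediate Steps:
E(x, j) = 23/5 (E(x, j) = 4 - 1/5*(-3) = 4 + 3/5 = 23/5)
W(t) = -2*t/9 (W(t) = -(t + t)/9 = -2*t/9)
d(B, n) = 5*n/9 (d(B, n) = (n + n)/(23/5 - 1) = (2*n)/(18/5) = (2*n)*(5/18) = 5*n/9)
(8540 + d(11, -82)) + (W(-40) - 1*4765) = (8540 + (5/9)*(-82)) + (-2/9*(-40) - 1*4765) = (8540 - 410/9) + (80/9 - 4765) = 76450/9 - 42805/9 = 11215/3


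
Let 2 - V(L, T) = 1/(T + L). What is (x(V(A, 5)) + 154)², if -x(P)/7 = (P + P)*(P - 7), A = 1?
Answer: 26615281/324 ≈ 82146.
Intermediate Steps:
V(L, T) = 2 - 1/(L + T) (V(L, T) = 2 - 1/(T + L) = 2 - 1/(L + T))
x(P) = -14*P*(-7 + P) (x(P) = -7*(P + P)*(P - 7) = -7*2*P*(-7 + P) = -14*P*(-7 + P))
(x(V(A, 5)) + 154)² = (14*((-1 + 2*1 + 2*5)/(1 + 5))*(7 - (-1 + 2*1 + 2*5)/(1 + 5)) + 154)² = (14*((-1 + 2 + 10)/6)*(7 - (-1 + 2 + 10)/6) + 154)² = (14*((⅙)*11)*(7 - 11/6) + 154)² = (14*(11/6)*(7 - 1*11/6) + 154)² = (14*(11/6)*(7 - 11/6) + 154)² = (14*(11/6)*(31/6) + 154)² = (2387/18 + 154)² = (5159/18)² = 26615281/324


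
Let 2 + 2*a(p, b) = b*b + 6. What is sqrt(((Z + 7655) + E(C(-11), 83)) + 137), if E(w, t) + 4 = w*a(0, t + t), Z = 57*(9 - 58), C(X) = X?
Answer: I*sqrt(146585) ≈ 382.86*I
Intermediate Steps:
a(p, b) = 2 + b**2/2 (a(p, b) = -1 + (b*b + 6)/2 = -1 + (b**2 + 6)/2 = -1 + (6 + b**2)/2 = -1 + (3 + b**2/2) = 2 + b**2/2)
Z = -2793 (Z = 57*(-49) = -2793)
E(w, t) = -4 + w*(2 + 2*t**2) (E(w, t) = -4 + w*(2 + (t + t)**2/2) = -4 + w*(2 + (2*t)**2/2) = -4 + w*(2 + (4*t**2)/2) = -4 + w*(2 + 2*t**2))
sqrt(((Z + 7655) + E(C(-11), 83)) + 137) = sqrt(((-2793 + 7655) + (-4 + 2*(-11)*(1 + 83**2))) + 137) = sqrt((4862 + (-4 + 2*(-11)*(1 + 6889))) + 137) = sqrt((4862 + (-4 + 2*(-11)*6890)) + 137) = sqrt((4862 + (-4 - 151580)) + 137) = sqrt((4862 - 151584) + 137) = sqrt(-146722 + 137) = sqrt(-146585) = I*sqrt(146585)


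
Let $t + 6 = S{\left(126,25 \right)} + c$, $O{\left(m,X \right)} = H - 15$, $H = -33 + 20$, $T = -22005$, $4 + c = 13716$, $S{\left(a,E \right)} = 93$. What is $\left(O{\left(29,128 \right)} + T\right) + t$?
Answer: $-8234$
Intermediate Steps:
$c = 13712$ ($c = -4 + 13716 = 13712$)
$H = -13$
$O{\left(m,X \right)} = -28$ ($O{\left(m,X \right)} = -13 - 15 = -28$)
$t = 13799$ ($t = -6 + \left(93 + 13712\right) = -6 + 13805 = 13799$)
$\left(O{\left(29,128 \right)} + T\right) + t = \left(-28 - 22005\right) + 13799 = -22033 + 13799 = -8234$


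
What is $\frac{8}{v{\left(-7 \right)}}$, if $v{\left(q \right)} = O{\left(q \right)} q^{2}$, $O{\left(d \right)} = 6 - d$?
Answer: $\frac{8}{637} \approx 0.012559$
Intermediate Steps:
$v{\left(q \right)} = q^{2} \left(6 - q\right)$ ($v{\left(q \right)} = \left(6 - q\right) q^{2} = q^{2} \left(6 - q\right)$)
$\frac{8}{v{\left(-7 \right)}} = \frac{8}{\left(-7\right)^{2} \left(6 - -7\right)} = \frac{8}{49 \left(6 + 7\right)} = \frac{8}{49 \cdot 13} = \frac{8}{637}$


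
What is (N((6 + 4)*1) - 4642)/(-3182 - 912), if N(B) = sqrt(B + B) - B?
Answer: 2326/2047 - sqrt(5)/2047 ≈ 1.1352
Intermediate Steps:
N(B) = -B + sqrt(2)*sqrt(B) (N(B) = sqrt(2*B) - B = sqrt(2)*sqrt(B) - B = -B + sqrt(2)*sqrt(B))
(N((6 + 4)*1) - 4642)/(-3182 - 912) = ((-(6 + 4) + sqrt(2)*sqrt((6 + 4)*1)) - 4642)/(-3182 - 912) = ((-10 + sqrt(2)*sqrt(10*1)) - 4642)/(-4094) = ((-1*10 + sqrt(2)*sqrt(10)) - 4642)*(-1/4094) = ((-10 + 2*sqrt(5)) - 4642)*(-1/4094) = (-4652 + 2*sqrt(5))*(-1/4094) = 2326/2047 - sqrt(5)/2047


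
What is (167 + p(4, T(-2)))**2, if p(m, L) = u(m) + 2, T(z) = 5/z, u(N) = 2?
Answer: 29241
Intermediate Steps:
p(m, L) = 4 (p(m, L) = 2 + 2 = 4)
(167 + p(4, T(-2)))**2 = (167 + 4)**2 = 171**2 = 29241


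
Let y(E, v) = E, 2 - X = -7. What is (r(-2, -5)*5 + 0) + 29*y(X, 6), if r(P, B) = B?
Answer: 236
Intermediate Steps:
X = 9 (X = 2 - 1*(-7) = 2 + 7 = 9)
(r(-2, -5)*5 + 0) + 29*y(X, 6) = (-5*5 + 0) + 29*9 = (-25 + 0) + 261 = -25 + 261 = 236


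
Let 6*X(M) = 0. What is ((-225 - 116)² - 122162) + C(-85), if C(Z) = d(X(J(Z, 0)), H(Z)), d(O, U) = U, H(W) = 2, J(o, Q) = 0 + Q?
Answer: -5879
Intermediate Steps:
J(o, Q) = Q
X(M) = 0 (X(M) = (⅙)*0 = 0)
C(Z) = 2
((-225 - 116)² - 122162) + C(-85) = ((-225 - 116)² - 122162) + 2 = ((-341)² - 122162) + 2 = (116281 - 122162) + 2 = -5881 + 2 = -5879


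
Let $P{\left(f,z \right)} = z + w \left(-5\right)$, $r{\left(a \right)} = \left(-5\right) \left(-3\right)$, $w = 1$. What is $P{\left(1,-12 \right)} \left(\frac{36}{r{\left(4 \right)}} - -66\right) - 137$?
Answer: $- \frac{6499}{5} \approx -1299.8$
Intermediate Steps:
$r{\left(a \right)} = 15$
$P{\left(f,z \right)} = -5 + z$ ($P{\left(f,z \right)} = z + 1 \left(-5\right) = z - 5 = -5 + z$)
$P{\left(1,-12 \right)} \left(\frac{36}{r{\left(4 \right)}} - -66\right) - 137 = \left(-5 - 12\right) \left(\frac{36}{15} - -66\right) - 137 = - 17 \left(36 \cdot \frac{1}{15} + 66\right) - 137 = - 17 \left(\frac{12}{5} + 66\right) - 137 = \left(-17\right) \frac{342}{5} - 137 = - \frac{5814}{5} - 137 = - \frac{6499}{5}$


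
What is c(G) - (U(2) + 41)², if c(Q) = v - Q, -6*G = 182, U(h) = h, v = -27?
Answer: -5537/3 ≈ -1845.7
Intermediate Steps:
G = -91/3 (G = -⅙*182 = -91/3 ≈ -30.333)
c(Q) = -27 - Q
c(G) - (U(2) + 41)² = (-27 - 1*(-91/3)) - (2 + 41)² = (-27 + 91/3) - 1*43² = 10/3 - 1*1849 = 10/3 - 1849 = -5537/3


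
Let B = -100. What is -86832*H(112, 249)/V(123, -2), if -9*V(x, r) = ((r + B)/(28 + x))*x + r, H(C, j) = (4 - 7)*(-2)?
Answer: -44251758/803 ≈ -55108.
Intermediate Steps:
H(C, j) = 6 (H(C, j) = -3*(-2) = 6)
V(x, r) = -r/9 - x*(-100 + r)/(9*(28 + x)) (V(x, r) = -(((r - 100)/(28 + x))*x + r)/9 = -(((-100 + r)/(28 + x))*x + r)/9 = -(x*(-100 + r)/(28 + x) + r)/9 = -(r + x*(-100 + r)/(28 + x))/9 = -r/9 - x*(-100 + r)/(9*(28 + x)))
-86832*H(112, 249)/V(123, -2) = -86832*27*(28 + 123)/(-14*(-2) + 50*123 - 1*(-2)*123) = -86832*4077/(28 + 6150 + 246) = -86832/(((2/9)*(1/151)*6424)*(⅙)) = -86832/((12848/1359)*(⅙)) = -86832/6424/4077 = -86832*4077/6424 = -44251758/803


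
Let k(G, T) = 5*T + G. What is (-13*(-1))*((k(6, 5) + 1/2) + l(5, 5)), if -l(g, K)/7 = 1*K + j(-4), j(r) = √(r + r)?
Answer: -91/2 - 182*I*√2 ≈ -45.5 - 257.39*I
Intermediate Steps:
j(r) = √2*√r (j(r) = √(2*r) = √2*√r)
k(G, T) = G + 5*T
l(g, K) = -7*K - 14*I*√2 (l(g, K) = -7*(1*K + √2*√(-4)) = -7*(K + √2*(2*I)) = -7*(K + 2*I*√2) = -7*K - 14*I*√2)
(-13*(-1))*((k(6, 5) + 1/2) + l(5, 5)) = (-13*(-1))*(((6 + 5*5) + 1/2) + (-7*5 - 14*I*√2)) = 13*(((6 + 25) + ½) + (-35 - 14*I*√2)) = 13*((31 + ½) + (-35 - 14*I*√2)) = 13*(63/2 + (-35 - 14*I*√2)) = 13*(-7/2 - 14*I*√2) = -91/2 - 182*I*√2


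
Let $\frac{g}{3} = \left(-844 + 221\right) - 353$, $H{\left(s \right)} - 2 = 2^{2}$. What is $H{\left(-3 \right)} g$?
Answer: $-17568$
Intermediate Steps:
$H{\left(s \right)} = 6$ ($H{\left(s \right)} = 2 + 2^{2} = 2 + 4 = 6$)
$g = -2928$ ($g = 3 \left(\left(-844 + 221\right) - 353\right) = 3 \left(-623 - 353\right) = 3 \left(-976\right) = -2928$)
$H{\left(-3 \right)} g = 6 \left(-2928\right) = -17568$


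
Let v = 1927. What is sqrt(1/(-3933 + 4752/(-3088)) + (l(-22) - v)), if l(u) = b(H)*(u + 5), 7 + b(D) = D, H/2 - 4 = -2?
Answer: I*sqrt(120196737438566)/253122 ≈ 43.313*I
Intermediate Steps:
H = 4 (H = 8 + 2*(-2) = 8 - 4 = 4)
b(D) = -7 + D
l(u) = -15 - 3*u (l(u) = (-7 + 4)*(u + 5) = -3*(5 + u) = -15 - 3*u)
sqrt(1/(-3933 + 4752/(-3088)) + (l(-22) - v)) = sqrt(1/(-3933 + 4752/(-3088)) + ((-15 - 3*(-22)) - 1*1927)) = sqrt(1/(-3933 + 4752*(-1/3088)) + ((-15 + 66) - 1927)) = sqrt(1/(-3933 - 297/193) + (51 - 1927)) = sqrt(1/(-759366/193) - 1876) = sqrt(-193/759366 - 1876) = sqrt(-1424570809/759366) = I*sqrt(120196737438566)/253122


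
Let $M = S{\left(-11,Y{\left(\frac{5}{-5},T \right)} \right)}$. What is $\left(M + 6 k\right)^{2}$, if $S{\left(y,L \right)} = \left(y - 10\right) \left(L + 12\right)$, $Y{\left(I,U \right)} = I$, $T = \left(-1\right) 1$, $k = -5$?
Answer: $68121$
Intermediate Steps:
$T = -1$
$S{\left(y,L \right)} = \left(-10 + y\right) \left(12 + L\right)$
$M = -231$ ($M = -120 - 10 \frac{5}{-5} + 12 \left(-11\right) + \frac{5}{-5} \left(-11\right) = -120 - 10 \cdot 5 \left(- \frac{1}{5}\right) - 132 + 5 \left(- \frac{1}{5}\right) \left(-11\right) = -120 - -10 - 132 - -11 = -120 + 10 - 132 + 11 = -231$)
$\left(M + 6 k\right)^{2} = \left(-231 + 6 \left(-5\right)\right)^{2} = \left(-231 - 30\right)^{2} = \left(-261\right)^{2} = 68121$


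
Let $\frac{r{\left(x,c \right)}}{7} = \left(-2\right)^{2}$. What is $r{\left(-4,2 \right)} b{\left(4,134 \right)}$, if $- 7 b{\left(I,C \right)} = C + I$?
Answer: $-552$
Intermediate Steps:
$b{\left(I,C \right)} = - \frac{C}{7} - \frac{I}{7}$ ($b{\left(I,C \right)} = - \frac{C + I}{7} = - \frac{C}{7} - \frac{I}{7}$)
$r{\left(x,c \right)} = 28$ ($r{\left(x,c \right)} = 7 \left(-2\right)^{2} = 7 \cdot 4 = 28$)
$r{\left(-4,2 \right)} b{\left(4,134 \right)} = 28 \left(\left(- \frac{1}{7}\right) 134 - \frac{4}{7}\right) = 28 \left(- \frac{134}{7} - \frac{4}{7}\right) = 28 \left(- \frac{138}{7}\right) = -552$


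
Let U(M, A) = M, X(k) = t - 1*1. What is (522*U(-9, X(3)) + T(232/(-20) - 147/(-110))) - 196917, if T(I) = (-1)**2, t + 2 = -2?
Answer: -201614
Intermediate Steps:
t = -4 (t = -2 - 2 = -4)
X(k) = -5 (X(k) = -4 - 1*1 = -4 - 1 = -5)
T(I) = 1
(522*U(-9, X(3)) + T(232/(-20) - 147/(-110))) - 196917 = (522*(-9) + 1) - 196917 = (-4698 + 1) - 196917 = -4697 - 196917 = -201614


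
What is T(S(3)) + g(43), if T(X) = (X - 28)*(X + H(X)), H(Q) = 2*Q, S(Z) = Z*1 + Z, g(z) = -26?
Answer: -422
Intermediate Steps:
S(Z) = 2*Z (S(Z) = Z + Z = 2*Z)
T(X) = 3*X*(-28 + X) (T(X) = (X - 28)*(X + 2*X) = (-28 + X)*(3*X) = 3*X*(-28 + X))
T(S(3)) + g(43) = 3*(2*3)*(-28 + 2*3) - 26 = 3*6*(-28 + 6) - 26 = 3*6*(-22) - 26 = -396 - 26 = -422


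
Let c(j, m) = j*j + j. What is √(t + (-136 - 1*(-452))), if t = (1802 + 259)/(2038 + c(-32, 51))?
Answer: √323045470/1010 ≈ 17.796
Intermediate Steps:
c(j, m) = j + j² (c(j, m) = j² + j = j + j²)
t = 687/1010 (t = (1802 + 259)/(2038 - 32*(1 - 32)) = 2061/(2038 - 32*(-31)) = 2061/(2038 + 992) = 2061/3030 = 2061*(1/3030) = 687/1010 ≈ 0.68020)
√(t + (-136 - 1*(-452))) = √(687/1010 + (-136 - 1*(-452))) = √(687/1010 + (-136 + 452)) = √(687/1010 + 316) = √(319847/1010) = √323045470/1010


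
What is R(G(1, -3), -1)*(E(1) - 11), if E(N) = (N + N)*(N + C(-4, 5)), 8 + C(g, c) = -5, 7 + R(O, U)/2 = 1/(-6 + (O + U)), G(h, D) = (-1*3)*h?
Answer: 497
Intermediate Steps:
G(h, D) = -3*h
R(O, U) = -14 + 2/(-6 + O + U) (R(O, U) = -14 + 2/(-6 + (O + U)) = -14 + 2/(-6 + O + U))
C(g, c) = -13 (C(g, c) = -8 - 5 = -13)
E(N) = 2*N*(-13 + N) (E(N) = (N + N)*(N - 13) = (2*N)*(-13 + N) = 2*N*(-13 + N))
R(G(1, -3), -1)*(E(1) - 11) = (2*(43 - (-21) - 7*(-1))/(-6 - 3*1 - 1))*(2*1*(-13 + 1) - 11) = (2*(43 - 7*(-3) + 7)/(-6 - 3 - 1))*(2*1*(-12) - 11) = (2*(43 + 21 + 7)/(-10))*(-24 - 11) = (2*(-⅒)*71)*(-35) = -71/5*(-35) = 497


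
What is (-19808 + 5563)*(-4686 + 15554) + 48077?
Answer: -154766583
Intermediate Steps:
(-19808 + 5563)*(-4686 + 15554) + 48077 = -14245*10868 + 48077 = -154814660 + 48077 = -154766583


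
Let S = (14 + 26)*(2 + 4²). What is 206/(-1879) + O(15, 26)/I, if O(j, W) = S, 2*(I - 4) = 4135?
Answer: 617434/2594899 ≈ 0.23794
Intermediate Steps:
I = 4143/2 (I = 4 + (½)*4135 = 4 + 4135/2 = 4143/2 ≈ 2071.5)
S = 720 (S = 40*(2 + 16) = 40*18 = 720)
O(j, W) = 720
206/(-1879) + O(15, 26)/I = 206/(-1879) + 720/(4143/2) = 206*(-1/1879) + 720*(2/4143) = -206/1879 + 480/1381 = 617434/2594899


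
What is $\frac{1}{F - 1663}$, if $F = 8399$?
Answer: $\frac{1}{6736} \approx 0.00014846$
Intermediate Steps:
$\frac{1}{F - 1663} = \frac{1}{8399 - 1663} = \frac{1}{6736}$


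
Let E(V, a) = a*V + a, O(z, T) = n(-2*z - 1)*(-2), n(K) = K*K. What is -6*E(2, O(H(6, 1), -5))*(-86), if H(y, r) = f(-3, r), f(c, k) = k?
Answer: -27864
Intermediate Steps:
n(K) = K**2
H(y, r) = r
O(z, T) = -2*(-1 - 2*z)**2 (O(z, T) = (-2*z - 1)**2*(-2) = (-1 - 2*z)**2*(-2) = -2*(-1 - 2*z)**2)
E(V, a) = a + V*a (E(V, a) = V*a + a = a + V*a)
-6*E(2, O(H(6, 1), -5))*(-86) = -6*(-2*(1 + 2*1)**2)*(1 + 2)*(-86) = -6*(-2*(1 + 2)**2)*3*(-86) = -6*(-2*3**2)*3*(-86) = -6*(-2*9)*3*(-86) = -(-108)*3*(-86) = -6*(-54)*(-86) = 324*(-86) = -27864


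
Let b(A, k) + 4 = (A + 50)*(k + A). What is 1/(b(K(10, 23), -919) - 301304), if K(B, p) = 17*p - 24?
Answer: -1/531492 ≈ -1.8815e-6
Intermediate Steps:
K(B, p) = -24 + 17*p
b(A, k) = -4 + (50 + A)*(A + k) (b(A, k) = -4 + (A + 50)*(k + A) = -4 + (50 + A)*(A + k))
1/(b(K(10, 23), -919) - 301304) = 1/((-4 + (-24 + 17*23)² + 50*(-24 + 17*23) + 50*(-919) + (-24 + 17*23)*(-919)) - 301304) = 1/((-4 + (-24 + 391)² + 50*(-24 + 391) - 45950 + (-24 + 391)*(-919)) - 301304) = 1/((-4 + 367² + 50*367 - 45950 + 367*(-919)) - 301304) = 1/((-4 + 134689 + 18350 - 45950 - 337273) - 301304) = 1/(-230188 - 301304) = 1/(-531492) = -1/531492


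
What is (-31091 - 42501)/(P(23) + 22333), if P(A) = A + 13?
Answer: -73592/22369 ≈ -3.2899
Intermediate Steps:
P(A) = 13 + A
(-31091 - 42501)/(P(23) + 22333) = (-31091 - 42501)/((13 + 23) + 22333) = -73592/(36 + 22333) = -73592/22369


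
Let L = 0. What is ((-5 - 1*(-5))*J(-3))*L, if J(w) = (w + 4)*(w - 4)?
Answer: 0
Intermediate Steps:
J(w) = (-4 + w)*(4 + w) (J(w) = (4 + w)*(-4 + w) = (-4 + w)*(4 + w))
((-5 - 1*(-5))*J(-3))*L = ((-5 - 1*(-5))*(-16 + (-3)²))*0 = ((-5 + 5)*(-16 + 9))*0 = (0*(-7))*0 = 0*0 = 0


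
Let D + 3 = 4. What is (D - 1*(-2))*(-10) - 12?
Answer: -42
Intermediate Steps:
D = 1 (D = -3 + 4 = 1)
(D - 1*(-2))*(-10) - 12 = (1 - 1*(-2))*(-10) - 12 = (1 + 2)*(-10) - 12 = 3*(-10) - 12 = -30 - 12 = -42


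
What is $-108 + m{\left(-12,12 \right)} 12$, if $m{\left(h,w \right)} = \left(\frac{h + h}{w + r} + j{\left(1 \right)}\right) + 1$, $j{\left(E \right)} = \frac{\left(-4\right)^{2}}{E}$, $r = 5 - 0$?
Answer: $\frac{1344}{17} \approx 79.059$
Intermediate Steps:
$r = 5$ ($r = 5 + 0 = 5$)
$j{\left(E \right)} = \frac{16}{E}$
$m{\left(h,w \right)} = 17 + \frac{2 h}{5 + w}$ ($m{\left(h,w \right)} = \left(\frac{h + h}{w + 5} + \frac{16}{1}\right) + 1 = \left(\frac{2 h}{5 + w} + 16 \cdot 1\right) + 1 = \left(\frac{2 h}{5 + w} + 16\right) + 1 = \left(16 + \frac{2 h}{5 + w}\right) + 1 = 17 + \frac{2 h}{5 + w}$)
$-108 + m{\left(-12,12 \right)} 12 = -108 + \frac{85 + 2 \left(-12\right) + 17 \cdot 12}{5 + 12} \cdot 12 = -108 + \frac{85 - 24 + 204}{17} \cdot 12 = -108 + \frac{1}{17} \cdot 265 \cdot 12 = -108 + \frac{265}{17} \cdot 12 = -108 + \frac{3180}{17} = \frac{1344}{17}$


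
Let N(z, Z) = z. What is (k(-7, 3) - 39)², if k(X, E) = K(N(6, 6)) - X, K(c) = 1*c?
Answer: 676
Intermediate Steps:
K(c) = c
k(X, E) = 6 - X
(k(-7, 3) - 39)² = ((6 - 1*(-7)) - 39)² = ((6 + 7) - 39)² = (13 - 39)² = (-26)² = 676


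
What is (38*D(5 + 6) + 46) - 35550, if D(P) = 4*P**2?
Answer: -17112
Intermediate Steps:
(38*D(5 + 6) + 46) - 35550 = (38*(4*(5 + 6)**2) + 46) - 35550 = (38*(4*11**2) + 46) - 35550 = (38*(4*121) + 46) - 35550 = (38*484 + 46) - 35550 = (18392 + 46) - 35550 = 18438 - 35550 = -17112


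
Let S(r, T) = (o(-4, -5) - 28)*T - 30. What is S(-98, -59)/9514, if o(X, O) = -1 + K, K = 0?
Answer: 1681/9514 ≈ 0.17669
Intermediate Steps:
o(X, O) = -1 (o(X, O) = -1 + 0 = -1)
S(r, T) = -30 - 29*T (S(r, T) = (-1 - 28)*T - 30 = -29*T - 30 = -30 - 29*T)
S(-98, -59)/9514 = (-30 - 29*(-59))/9514 = (-30 + 1711)*(1/9514) = 1681*(1/9514) = 1681/9514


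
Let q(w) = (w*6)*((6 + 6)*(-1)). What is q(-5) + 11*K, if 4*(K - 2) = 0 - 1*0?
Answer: 382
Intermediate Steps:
q(w) = -72*w (q(w) = (6*w)*(12*(-1)) = (6*w)*(-12) = -72*w)
K = 2 (K = 2 + (0 - 1*0)/4 = 2 + (0 + 0)/4 = 2 + (¼)*0 = 2 + 0 = 2)
q(-5) + 11*K = -72*(-5) + 11*2 = 360 + 22 = 382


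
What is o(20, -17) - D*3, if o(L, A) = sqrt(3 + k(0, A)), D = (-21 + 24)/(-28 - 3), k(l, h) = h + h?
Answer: 9/31 + I*sqrt(31) ≈ 0.29032 + 5.5678*I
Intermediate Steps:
k(l, h) = 2*h
D = -3/31 (D = 3/(-31) = 3*(-1/31) = -3/31 ≈ -0.096774)
o(L, A) = sqrt(3 + 2*A)
o(20, -17) - D*3 = sqrt(3 + 2*(-17)) - (-3)*3/31 = sqrt(3 - 34) - 1*(-9/31) = sqrt(-31) + 9/31 = I*sqrt(31) + 9/31 = 9/31 + I*sqrt(31)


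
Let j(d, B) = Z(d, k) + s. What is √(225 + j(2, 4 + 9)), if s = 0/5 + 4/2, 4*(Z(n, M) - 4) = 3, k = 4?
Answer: 3*√103/2 ≈ 15.223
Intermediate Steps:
Z(n, M) = 19/4 (Z(n, M) = 4 + (¼)*3 = 4 + ¾ = 19/4)
s = 2 (s = 0*(⅕) + 4*(½) = 0 + 2 = 2)
j(d, B) = 27/4 (j(d, B) = 19/4 + 2 = 27/4)
√(225 + j(2, 4 + 9)) = √(225 + 27/4) = √(927/4) = 3*√103/2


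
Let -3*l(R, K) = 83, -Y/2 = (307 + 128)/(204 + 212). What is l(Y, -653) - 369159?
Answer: -1107560/3 ≈ -3.6919e+5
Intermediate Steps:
Y = -435/208 (Y = -2*(307 + 128)/(204 + 212) = -870/416 = -2*435/416 = -435/208 ≈ -2.0913)
l(R, K) = -83/3 (l(R, K) = -⅓*83 = -83/3)
l(Y, -653) - 369159 = -83/3 - 369159 = -1107560/3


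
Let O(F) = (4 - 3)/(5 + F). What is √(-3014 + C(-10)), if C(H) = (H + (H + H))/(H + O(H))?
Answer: 2*I*√217549/17 ≈ 54.873*I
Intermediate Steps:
O(F) = 1/(5 + F)
C(H) = 3*H/(H + 1/(5 + H)) (C(H) = (H + (H + H))/(H + 1/(5 + H)) = (H + 2*H)/(H + 1/(5 + H)) = (3*H)/(H + 1/(5 + H)) = 3*H/(H + 1/(5 + H)))
√(-3014 + C(-10)) = √(-3014 + 3*(-10)*(5 - 10)/(1 - 10*(5 - 10))) = √(-3014 + 3*(-10)*(-5)/(1 - 10*(-5))) = √(-3014 + 3*(-10)*(-5)/(1 + 50)) = √(-3014 + 3*(-10)*(-5)/51) = √(-3014 + 3*(-10)*(1/51)*(-5)) = √(-3014 + 50/17) = √(-51188/17) = 2*I*√217549/17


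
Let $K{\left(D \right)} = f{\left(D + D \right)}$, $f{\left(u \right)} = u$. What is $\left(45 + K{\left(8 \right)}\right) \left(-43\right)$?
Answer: $-2623$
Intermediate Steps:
$K{\left(D \right)} = 2 D$ ($K{\left(D \right)} = D + D = 2 D$)
$\left(45 + K{\left(8 \right)}\right) \left(-43\right) = \left(45 + 2 \cdot 8\right) \left(-43\right) = \left(45 + 16\right) \left(-43\right) = 61 \left(-43\right) = -2623$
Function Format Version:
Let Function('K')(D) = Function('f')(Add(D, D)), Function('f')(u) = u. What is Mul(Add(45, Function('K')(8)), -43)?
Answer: -2623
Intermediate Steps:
Function('K')(D) = Mul(2, D) (Function('K')(D) = Add(D, D) = Mul(2, D))
Mul(Add(45, Function('K')(8)), -43) = Mul(Add(45, Mul(2, 8)), -43) = Mul(Add(45, 16), -43) = Mul(61, -43) = -2623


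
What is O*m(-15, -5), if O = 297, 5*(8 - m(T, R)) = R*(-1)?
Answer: 2079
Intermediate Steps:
m(T, R) = 8 + R/5 (m(T, R) = 8 - R*(-1)/5 = 8 - (-1)*R/5 = 8 + R/5)
O*m(-15, -5) = 297*(8 + (⅕)*(-5)) = 297*(8 - 1) = 297*7 = 2079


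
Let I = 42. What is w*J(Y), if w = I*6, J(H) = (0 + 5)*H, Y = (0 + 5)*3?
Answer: 18900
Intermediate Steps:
Y = 15 (Y = 5*3 = 15)
J(H) = 5*H
w = 252 (w = 42*6 = 252)
w*J(Y) = 252*(5*15) = 252*75 = 18900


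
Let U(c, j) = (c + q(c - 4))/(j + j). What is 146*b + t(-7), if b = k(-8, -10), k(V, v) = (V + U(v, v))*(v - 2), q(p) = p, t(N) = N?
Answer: 59533/5 ≈ 11907.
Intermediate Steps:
U(c, j) = (-4 + 2*c)/(2*j) (U(c, j) = (c + (c - 4))/(j + j) = (c + (-4 + c))/((2*j)) = (-4 + 2*c)*(1/(2*j)) = (-4 + 2*c)/(2*j))
k(V, v) = (-2 + v)*(V + (-2 + v)/v) (k(V, v) = (V + (-2 + v)/v)*(v - 2) = (V + (-2 + v)/v)*(-2 + v) = (-2 + v)*(V + (-2 + v)/v))
b = 408/5 (b = -4 - 10 - 2*(-8) + 4/(-10) - 8*(-10) = -4 - 10 + 16 + 4*(-1/10) + 80 = -4 - 10 + 16 - 2/5 + 80 = 408/5 ≈ 81.600)
146*b + t(-7) = 146*(408/5) - 7 = 59568/5 - 7 = 59533/5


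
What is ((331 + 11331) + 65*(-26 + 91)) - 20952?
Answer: -5065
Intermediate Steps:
((331 + 11331) + 65*(-26 + 91)) - 20952 = (11662 + 65*65) - 20952 = (11662 + 4225) - 20952 = 15887 - 20952 = -5065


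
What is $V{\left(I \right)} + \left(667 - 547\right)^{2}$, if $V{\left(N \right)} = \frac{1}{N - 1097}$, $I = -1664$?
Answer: $\frac{39758399}{2761} \approx 14400.0$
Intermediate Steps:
$V{\left(N \right)} = \frac{1}{-1097 + N}$
$V{\left(I \right)} + \left(667 - 547\right)^{2} = \frac{1}{-1097 - 1664} + \left(667 - 547\right)^{2} = \frac{1}{-2761} + 120^{2} = - \frac{1}{2761} + 14400 = \frac{39758399}{2761}$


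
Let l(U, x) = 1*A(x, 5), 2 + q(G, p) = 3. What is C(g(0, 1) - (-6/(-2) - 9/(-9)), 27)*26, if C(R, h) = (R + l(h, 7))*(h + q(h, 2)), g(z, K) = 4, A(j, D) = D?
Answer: 3640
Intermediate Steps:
q(G, p) = 1 (q(G, p) = -2 + 3 = 1)
l(U, x) = 5 (l(U, x) = 1*5 = 5)
C(R, h) = (1 + h)*(5 + R) (C(R, h) = (R + 5)*(h + 1) = (5 + R)*(1 + h) = (1 + h)*(5 + R))
C(g(0, 1) - (-6/(-2) - 9/(-9)), 27)*26 = (5 + (4 - (-6/(-2) - 9/(-9))) + 5*27 + (4 - (-6/(-2) - 9/(-9)))*27)*26 = (5 + (4 - (-6*(-½) - 9*(-⅑))) + 135 + (4 - (-6*(-½) - 9*(-⅑)))*27)*26 = (5 + (4 - (3 + 1)) + 135 + (4 - (3 + 1))*27)*26 = (5 + (4 - 1*4) + 135 + (4 - 1*4)*27)*26 = (5 + (4 - 4) + 135 + (4 - 4)*27)*26 = (5 + 0 + 135 + 0*27)*26 = (5 + 0 + 135 + 0)*26 = 140*26 = 3640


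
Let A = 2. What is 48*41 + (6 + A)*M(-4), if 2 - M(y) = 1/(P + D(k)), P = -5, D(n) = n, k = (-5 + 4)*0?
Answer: 9928/5 ≈ 1985.6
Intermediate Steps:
k = 0 (k = -1*0 = 0)
M(y) = 11/5 (M(y) = 2 - 1/(-5 + 0) = 2 - 1/(-5) = 2 - 1*(-⅕) = 2 + ⅕ = 11/5)
48*41 + (6 + A)*M(-4) = 48*41 + (6 + 2)*(11/5) = 1968 + 8*(11/5) = 1968 + 88/5 = 9928/5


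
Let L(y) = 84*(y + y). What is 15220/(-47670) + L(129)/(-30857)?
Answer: -150274778/147095319 ≈ -1.0216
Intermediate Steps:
L(y) = 168*y (L(y) = 84*(2*y) = 168*y)
15220/(-47670) + L(129)/(-30857) = 15220/(-47670) + (168*129)/(-30857) = 15220*(-1/47670) + 21672*(-1/30857) = -1522/4767 - 21672/30857 = -150274778/147095319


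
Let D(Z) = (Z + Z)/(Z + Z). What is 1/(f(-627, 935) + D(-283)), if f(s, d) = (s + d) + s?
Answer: -1/318 ≈ -0.0031447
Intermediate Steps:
f(s, d) = d + 2*s (f(s, d) = (d + s) + s = d + 2*s)
D(Z) = 1 (D(Z) = (2*Z)/((2*Z)) = (2*Z)*(1/(2*Z)) = 1)
1/(f(-627, 935) + D(-283)) = 1/((935 + 2*(-627)) + 1) = 1/((935 - 1254) + 1) = 1/(-319 + 1) = 1/(-318) = -1/318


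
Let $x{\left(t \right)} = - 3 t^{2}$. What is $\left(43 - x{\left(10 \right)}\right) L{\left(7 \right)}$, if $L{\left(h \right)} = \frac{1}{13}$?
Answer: $\frac{343}{13} \approx 26.385$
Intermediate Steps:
$L{\left(h \right)} = \frac{1}{13}$
$\left(43 - x{\left(10 \right)}\right) L{\left(7 \right)} = \left(43 - - 3 \cdot 10^{2}\right) \frac{1}{13} = \left(43 - \left(-3\right) 100\right) \frac{1}{13} = \left(43 - -300\right) \frac{1}{13} = \left(43 + 300\right) \frac{1}{13} = 343 \cdot \frac{1}{13} = \frac{343}{13}$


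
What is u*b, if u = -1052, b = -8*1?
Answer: 8416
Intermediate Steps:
b = -8
u*b = -1052*(-8) = 8416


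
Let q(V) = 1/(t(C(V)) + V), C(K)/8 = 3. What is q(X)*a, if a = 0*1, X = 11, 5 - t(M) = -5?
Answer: 0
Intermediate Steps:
C(K) = 24 (C(K) = 8*3 = 24)
t(M) = 10 (t(M) = 5 - 1*(-5) = 5 + 5 = 10)
a = 0
q(V) = 1/(10 + V)
q(X)*a = 0/(10 + 11) = 0/21 = (1/21)*0 = 0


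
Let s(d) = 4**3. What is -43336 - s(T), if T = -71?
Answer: -43400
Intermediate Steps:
s(d) = 64
-43336 - s(T) = -43336 - 1*64 = -43336 - 64 = -43400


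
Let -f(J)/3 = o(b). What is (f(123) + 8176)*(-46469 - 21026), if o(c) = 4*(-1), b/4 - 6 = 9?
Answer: -552649060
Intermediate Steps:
b = 60 (b = 24 + 4*9 = 24 + 36 = 60)
o(c) = -4
f(J) = 12 (f(J) = -3*(-4) = 12)
(f(123) + 8176)*(-46469 - 21026) = (12 + 8176)*(-46469 - 21026) = 8188*(-67495) = -552649060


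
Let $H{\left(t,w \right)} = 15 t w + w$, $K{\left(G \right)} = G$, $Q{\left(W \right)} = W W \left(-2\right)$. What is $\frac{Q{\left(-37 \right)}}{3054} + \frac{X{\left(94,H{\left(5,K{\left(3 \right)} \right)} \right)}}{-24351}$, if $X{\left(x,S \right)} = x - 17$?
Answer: $- \frac{3717122}{4131553} \approx -0.89969$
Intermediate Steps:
$Q{\left(W \right)} = - 2 W^{2}$ ($Q{\left(W \right)} = W^{2} \left(-2\right) = - 2 W^{2}$)
$H{\left(t,w \right)} = w + 15 t w$ ($H{\left(t,w \right)} = 15 t w + w = w + 15 t w$)
$X{\left(x,S \right)} = -17 + x$
$\frac{Q{\left(-37 \right)}}{3054} + \frac{X{\left(94,H{\left(5,K{\left(3 \right)} \right)} \right)}}{-24351} = \frac{\left(-2\right) \left(-37\right)^{2}}{3054} + \frac{-17 + 94}{-24351} = \left(-2\right) 1369 \cdot \frac{1}{3054} + 77 \left(- \frac{1}{24351}\right) = \left(-2738\right) \frac{1}{3054} - \frac{77}{24351} = - \frac{1369}{1527} - \frac{77}{24351} = - \frac{3717122}{4131553}$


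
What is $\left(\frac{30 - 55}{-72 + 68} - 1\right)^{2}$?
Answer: $\frac{441}{16} \approx 27.563$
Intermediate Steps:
$\left(\frac{30 - 55}{-72 + 68} - 1\right)^{2} = \left(- \frac{25}{-4} - 1\right)^{2} = \left(\left(-25\right) \left(- \frac{1}{4}\right) - 1\right)^{2} = \left(\frac{25}{4} - 1\right)^{2} = \left(\frac{21}{4}\right)^{2} = \frac{441}{16}$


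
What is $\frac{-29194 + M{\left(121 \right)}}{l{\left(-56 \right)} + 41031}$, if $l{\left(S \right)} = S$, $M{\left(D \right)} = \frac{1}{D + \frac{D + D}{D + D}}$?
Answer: $- \frac{3561667}{4998950} \approx -0.71248$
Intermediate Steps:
$M{\left(D \right)} = \frac{1}{1 + D}$ ($M{\left(D \right)} = \frac{1}{D + \frac{2 D}{2 D}} = \frac{1}{D + 2 D \frac{1}{2 D}} = \frac{1}{D + 1} = \frac{1}{1 + D}$)
$\frac{-29194 + M{\left(121 \right)}}{l{\left(-56 \right)} + 41031} = \frac{-29194 + \frac{1}{1 + 121}}{-56 + 41031} = \frac{-29194 + \frac{1}{122}}{40975} = \left(-29194 + \frac{1}{122}\right) \frac{1}{40975} = \left(- \frac{3561667}{122}\right) \frac{1}{40975} = - \frac{3561667}{4998950}$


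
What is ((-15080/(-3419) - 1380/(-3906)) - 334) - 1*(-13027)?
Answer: 2174022259/171213 ≈ 12698.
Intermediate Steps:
((-15080/(-3419) - 1380/(-3906)) - 334) - 1*(-13027) = ((-15080*(-1/3419) - 1380*(-1/3906)) - 334) + 13027 = ((1160/263 + 230/651) - 334) + 13027 = (815650/171213 - 334) + 13027 = -56369492/171213 + 13027 = 2174022259/171213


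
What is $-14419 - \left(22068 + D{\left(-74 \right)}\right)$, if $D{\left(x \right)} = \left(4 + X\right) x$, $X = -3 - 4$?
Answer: $-36709$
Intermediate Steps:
$X = -7$ ($X = -3 - 4 = -7$)
$D{\left(x \right)} = - 3 x$ ($D{\left(x \right)} = \left(4 - 7\right) x = - 3 x$)
$-14419 - \left(22068 + D{\left(-74 \right)}\right) = -14419 - \left(22068 - -222\right) = -14419 - \left(22068 + 222\right) = -14419 - 22290 = -36709$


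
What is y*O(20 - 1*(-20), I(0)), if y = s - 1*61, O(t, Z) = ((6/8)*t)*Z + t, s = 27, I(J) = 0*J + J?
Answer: -1360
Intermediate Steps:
I(J) = J (I(J) = 0 + J = J)
O(t, Z) = t + 3*Z*t/4 (O(t, Z) = ((6*(1/8))*t)*Z + t = (3*t/4)*Z + t = 3*Z*t/4 + t = t + 3*Z*t/4)
y = -34 (y = 27 - 1*61 = 27 - 61 = -34)
y*O(20 - 1*(-20), I(0)) = -17*(20 - 1*(-20))*(4 + 3*0)/2 = -17*(20 + 20)*(4 + 0)/2 = -17*40*4/2 = -34*40 = -1360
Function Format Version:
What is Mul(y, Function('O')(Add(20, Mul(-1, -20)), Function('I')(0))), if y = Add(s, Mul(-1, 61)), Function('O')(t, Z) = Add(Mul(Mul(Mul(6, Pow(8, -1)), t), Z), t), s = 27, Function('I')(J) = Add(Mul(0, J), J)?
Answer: -1360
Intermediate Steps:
Function('I')(J) = J (Function('I')(J) = Add(0, J) = J)
Function('O')(t, Z) = Add(t, Mul(Rational(3, 4), Z, t)) (Function('O')(t, Z) = Add(Mul(Mul(Mul(6, Rational(1, 8)), t), Z), t) = Add(Mul(Mul(Rational(3, 4), t), Z), t) = Add(Mul(Rational(3, 4), Z, t), t) = Add(t, Mul(Rational(3, 4), Z, t)))
y = -34 (y = Add(27, Mul(-1, 61)) = Add(27, -61) = -34)
Mul(y, Function('O')(Add(20, Mul(-1, -20)), Function('I')(0))) = Mul(-34, Mul(Rational(1, 4), Add(20, Mul(-1, -20)), Add(4, Mul(3, 0)))) = Mul(-34, Mul(Rational(1, 4), Add(20, 20), Add(4, 0))) = Mul(-34, Mul(Rational(1, 4), 40, 4)) = Mul(-34, 40) = -1360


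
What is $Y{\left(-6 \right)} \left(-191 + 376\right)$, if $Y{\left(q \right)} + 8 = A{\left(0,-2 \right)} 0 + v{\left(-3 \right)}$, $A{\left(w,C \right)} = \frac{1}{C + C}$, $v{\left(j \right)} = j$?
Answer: $-2035$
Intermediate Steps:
$A{\left(w,C \right)} = \frac{1}{2 C}$
$Y{\left(q \right)} = -11$ ($Y{\left(q \right)} = -8 - \left(3 - \frac{1}{2 \left(-2\right)} 0\right) = -8 - \left(3 - \frac{1}{2} \left(- \frac{1}{2}\right) 0\right) = -8 - 3 = -11$)
$Y{\left(-6 \right)} \left(-191 + 376\right) = - 11 \left(-191 + 376\right) = \left(-11\right) 185 = -2035$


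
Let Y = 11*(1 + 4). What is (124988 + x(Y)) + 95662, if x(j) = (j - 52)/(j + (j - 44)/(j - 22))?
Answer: 36627909/166 ≈ 2.2065e+5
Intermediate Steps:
Y = 55 (Y = 11*5 = 55)
x(j) = (-52 + j)/(j + (-44 + j)/(-22 + j))
(124988 + x(Y)) + 95662 = (124988 + (-1144 - 1*55**2 + 74*55)/(44 - 1*55**2 + 21*55)) + 95662 = (124988 + (-1144 - 1*3025 + 4070)/(44 - 1*3025 + 1155)) + 95662 = (124988 + (-1144 - 3025 + 4070)/(44 - 3025 + 1155)) + 95662 = (124988 - 99/(-1826)) + 95662 = (124988 - 1/1826*(-99)) + 95662 = (124988 + 9/166) + 95662 = 20748017/166 + 95662 = 36627909/166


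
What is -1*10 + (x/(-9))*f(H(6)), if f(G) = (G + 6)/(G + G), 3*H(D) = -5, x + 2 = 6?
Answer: -424/45 ≈ -9.4222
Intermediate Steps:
x = 4 (x = -2 + 6 = 4)
H(D) = -5/3 (H(D) = (⅓)*(-5) = -5/3)
f(G) = (6 + G)/(2*G) (f(G) = (6 + G)/((2*G)) = (6 + G)*(1/(2*G)) = (6 + G)/(2*G))
-1*10 + (x/(-9))*f(H(6)) = -1*10 + (4/(-9))*((6 - 5/3)/(2*(-5/3))) = -10 + (4*(-⅑))*((½)*(-⅗)*(13/3)) = -10 - 4/9*(-13/10) = -10 + 26/45 = -424/45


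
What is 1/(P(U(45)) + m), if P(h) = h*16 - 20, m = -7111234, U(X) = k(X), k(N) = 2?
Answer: -1/7111222 ≈ -1.4062e-7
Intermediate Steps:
U(X) = 2
P(h) = -20 + 16*h (P(h) = 16*h - 20 = -20 + 16*h)
1/(P(U(45)) + m) = 1/((-20 + 16*2) - 7111234) = 1/((-20 + 32) - 7111234) = 1/(12 - 7111234) = 1/(-7111222) = -1/7111222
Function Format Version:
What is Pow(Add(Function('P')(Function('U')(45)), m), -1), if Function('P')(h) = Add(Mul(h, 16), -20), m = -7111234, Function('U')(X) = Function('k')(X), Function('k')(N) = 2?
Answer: Rational(-1, 7111222) ≈ -1.4062e-7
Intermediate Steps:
Function('U')(X) = 2
Function('P')(h) = Add(-20, Mul(16, h)) (Function('P')(h) = Add(Mul(16, h), -20) = Add(-20, Mul(16, h)))
Pow(Add(Function('P')(Function('U')(45)), m), -1) = Pow(Add(Add(-20, Mul(16, 2)), -7111234), -1) = Pow(Add(Add(-20, 32), -7111234), -1) = Pow(Add(12, -7111234), -1) = Pow(-7111222, -1) = Rational(-1, 7111222)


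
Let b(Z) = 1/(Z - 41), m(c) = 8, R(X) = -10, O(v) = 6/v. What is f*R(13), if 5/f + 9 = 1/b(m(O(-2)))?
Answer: 25/21 ≈ 1.1905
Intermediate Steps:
b(Z) = 1/(-41 + Z)
f = -5/42 (f = 5/(-9 + 1/(1/(-41 + 8))) = 5/(-9 + 1/(1/(-33))) = 5/(-9 + 1/(-1/33)) = 5/(-9 - 33) = 5/(-42) = 5*(-1/42) = -5/42 ≈ -0.11905)
f*R(13) = -5/42*(-10) = 25/21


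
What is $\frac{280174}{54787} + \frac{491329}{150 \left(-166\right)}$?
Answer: $- \frac{19942109323}{1364196300} \approx -14.618$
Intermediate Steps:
$\frac{280174}{54787} + \frac{491329}{150 \left(-166\right)} = 280174 \cdot \frac{1}{54787} + \frac{491329}{-24900} = \frac{280174}{54787} + 491329 \left(- \frac{1}{24900}\right) = \frac{280174}{54787} - \frac{491329}{24900} = - \frac{19942109323}{1364196300}$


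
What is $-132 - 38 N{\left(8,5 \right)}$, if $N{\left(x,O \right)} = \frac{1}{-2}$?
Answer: $-113$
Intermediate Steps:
$N{\left(x,O \right)} = - \frac{1}{2}$
$-132 - 38 N{\left(8,5 \right)} = -132 - -19 = -132 + 19 = -113$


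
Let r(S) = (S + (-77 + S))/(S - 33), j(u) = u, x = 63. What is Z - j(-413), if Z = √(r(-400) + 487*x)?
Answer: 413 + 5*√230109190/433 ≈ 588.17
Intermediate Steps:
r(S) = (-77 + 2*S)/(-33 + S)
Z = 5*√230109190/433 (Z = √((-77 + 2*(-400))/(-33 - 400) + 487*63) = √((-77 - 800)/(-433) + 30681) = √(-1/433*(-877) + 30681) = √(877/433 + 30681) = √(13285750/433) = 5*√230109190/433 ≈ 175.17)
Z - j(-413) = 5*√230109190/433 - 1*(-413) = 5*√230109190/433 + 413 = 413 + 5*√230109190/433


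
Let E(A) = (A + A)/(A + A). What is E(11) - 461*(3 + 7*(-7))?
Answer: 21207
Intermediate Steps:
E(A) = 1 (E(A) = (2*A)/((2*A)) = (2*A)*(1/(2*A)) = 1)
E(11) - 461*(3 + 7*(-7)) = 1 - 461*(3 + 7*(-7)) = 1 - 461*(3 - 49) = 1 - 461*(-46) = 1 + 21206 = 21207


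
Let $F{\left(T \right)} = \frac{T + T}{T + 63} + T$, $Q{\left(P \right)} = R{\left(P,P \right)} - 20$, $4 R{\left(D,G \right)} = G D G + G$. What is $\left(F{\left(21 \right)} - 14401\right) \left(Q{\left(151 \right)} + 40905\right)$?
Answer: $- \frac{51861708639}{4} \approx -1.2965 \cdot 10^{10}$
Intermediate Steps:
$R{\left(D,G \right)} = \frac{G}{4} + \frac{D G^{2}}{4}$ ($R{\left(D,G \right)} = \frac{G D G + G}{4} = \frac{D G G + G}{4} = \frac{D G^{2} + G}{4} = \frac{G + D G^{2}}{4} = \frac{G}{4} + \frac{D G^{2}}{4}$)
$Q{\left(P \right)} = -20 + \frac{P \left(1 + P^{2}\right)}{4}$ ($Q{\left(P \right)} = \frac{P \left(1 + P P\right)}{4} - 20 = \frac{P \left(1 + P^{2}\right)}{4} - 20 = -20 + \frac{P \left(1 + P^{2}\right)}{4}$)
$F{\left(T \right)} = T + \frac{2 T}{63 + T}$ ($F{\left(T \right)} = \frac{2 T}{63 + T} + T = T + \frac{2 T}{63 + T}$)
$\left(F{\left(21 \right)} - 14401\right) \left(Q{\left(151 \right)} + 40905\right) = \left(\frac{21 \left(65 + 21\right)}{63 + 21} - 14401\right) \left(\left(-20 + \frac{1}{4} \cdot 151 + \frac{151^{3}}{4}\right) + 40905\right) = \left(21 \cdot \frac{1}{84} \cdot 86 - 14401\right) \left(\left(-20 + \frac{151}{4} + \frac{1}{4} \cdot 3442951\right) + 40905\right) = \left(21 \cdot \frac{1}{84} \cdot 86 - 14401\right) \left(\left(-20 + \frac{151}{4} + \frac{3442951}{4}\right) + 40905\right) = \left(\frac{43}{2} - 14401\right) \left(\frac{1721511}{2} + 40905\right) = \left(- \frac{28759}{2}\right) \frac{1803321}{2} = - \frac{51861708639}{4}$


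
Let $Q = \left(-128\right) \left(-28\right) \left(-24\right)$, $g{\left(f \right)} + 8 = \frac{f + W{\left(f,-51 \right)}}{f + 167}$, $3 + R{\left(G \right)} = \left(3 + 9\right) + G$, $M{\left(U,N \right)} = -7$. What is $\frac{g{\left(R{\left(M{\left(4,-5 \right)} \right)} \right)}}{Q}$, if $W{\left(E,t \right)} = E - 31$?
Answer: $\frac{197}{2076672} \approx 9.4863 \cdot 10^{-5}$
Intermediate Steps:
$R{\left(G \right)} = 9 + G$ ($R{\left(G \right)} = -3 + \left(\left(3 + 9\right) + G\right) = -3 + \left(12 + G\right) = 9 + G$)
$W{\left(E,t \right)} = -31 + E$
$g{\left(f \right)} = -8 + \frac{-31 + 2 f}{167 + f}$ ($g{\left(f \right)} = -8 + \frac{f + \left(-31 + f\right)}{f + 167} = -8 + \frac{-31 + 2 f}{167 + f}$)
$Q = -86016$ ($Q = 3584 \left(-24\right) = -86016$)
$\frac{g{\left(R{\left(M{\left(4,-5 \right)} \right)} \right)}}{Q} = \frac{\frac{1}{167 + \left(9 - 7\right)} \left(-1367 - 6 \left(9 - 7\right)\right)}{-86016} = \frac{-1367 - 12}{167 + 2} \left(- \frac{1}{86016}\right) = \frac{-1367 - 12}{169} \left(- \frac{1}{86016}\right) = \frac{1}{169} \left(-1379\right) \left(- \frac{1}{86016}\right) = \left(- \frac{1379}{169}\right) \left(- \frac{1}{86016}\right) = \frac{197}{2076672}$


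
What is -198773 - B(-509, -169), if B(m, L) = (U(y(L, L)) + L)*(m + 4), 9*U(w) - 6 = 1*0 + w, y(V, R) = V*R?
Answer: 11869273/9 ≈ 1.3188e+6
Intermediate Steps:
y(V, R) = R*V
U(w) = ⅔ + w/9 (U(w) = ⅔ + (1*0 + w)/9 = ⅔ + (0 + w)/9 = ⅔ + w/9)
B(m, L) = (4 + m)*(⅔ + L + L²/9) (B(m, L) = ((⅔ + (L*L)/9) + L)*(m + 4) = ((⅔ + L²/9) + L)*(4 + m) = (⅔ + L + L²/9)*(4 + m) = (4 + m)*(⅔ + L + L²/9))
-198773 - B(-509, -169) = -198773 - (8/3 + 4*(-169) + (4/9)*(-169)² - 169*(-509) + (⅑)*(-509)*(6 + (-169)²)) = -198773 - (8/3 - 676 + (4/9)*28561 + 86021 + (⅑)*(-509)*(6 + 28561)) = -198773 - (8/3 - 676 + 114244/9 + 86021 + (⅑)*(-509)*28567) = -198773 - (8/3 - 676 + 114244/9 + 86021 - 14540603/9) = -198773 - 1*(-13658230/9) = -198773 + 13658230/9 = 11869273/9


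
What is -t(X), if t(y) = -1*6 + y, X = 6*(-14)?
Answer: 90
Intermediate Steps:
X = -84
t(y) = -6 + y
-t(X) = -(-6 - 84) = -1*(-90) = 90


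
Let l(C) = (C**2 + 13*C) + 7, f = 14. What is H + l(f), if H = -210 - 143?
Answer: 32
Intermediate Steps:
H = -353
l(C) = 7 + C**2 + 13*C
H + l(f) = -353 + (7 + 14**2 + 13*14) = -353 + (7 + 196 + 182) = -353 + 385 = 32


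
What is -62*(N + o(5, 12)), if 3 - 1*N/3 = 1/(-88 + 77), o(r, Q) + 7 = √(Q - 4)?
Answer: -1550/11 - 124*√2 ≈ -316.27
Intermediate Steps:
o(r, Q) = -7 + √(-4 + Q) (o(r, Q) = -7 + √(Q - 4) = -7 + √(-4 + Q))
N = 102/11 (N = 9 - 3/(-88 + 77) = 9 - 3/(-11) = 9 - 3*(-1/11) = 9 + 3/11 = 102/11 ≈ 9.2727)
-62*(N + o(5, 12)) = -62*(102/11 + (-7 + √(-4 + 12))) = -62*(102/11 + (-7 + √8)) = -62*(102/11 + (-7 + 2*√2)) = -62*(25/11 + 2*√2) = -1550/11 - 124*√2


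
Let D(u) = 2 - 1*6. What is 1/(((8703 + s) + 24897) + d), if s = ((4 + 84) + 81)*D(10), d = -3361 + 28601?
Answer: 1/58164 ≈ 1.7193e-5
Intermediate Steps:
D(u) = -4 (D(u) = 2 - 6 = -4)
d = 25240
s = -676 (s = ((4 + 84) + 81)*(-4) = (88 + 81)*(-4) = 169*(-4) = -676)
1/(((8703 + s) + 24897) + d) = 1/(((8703 - 676) + 24897) + 25240) = 1/((8027 + 24897) + 25240) = 1/(32924 + 25240) = 1/58164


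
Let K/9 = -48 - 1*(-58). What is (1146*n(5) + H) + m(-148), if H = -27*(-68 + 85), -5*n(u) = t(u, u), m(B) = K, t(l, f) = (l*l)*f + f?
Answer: -30165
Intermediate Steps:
K = 90 (K = 9*(-48 - 1*(-58)) = 9*(-48 + 58) = 9*10 = 90)
t(l, f) = f + f*l² (t(l, f) = l²*f + f = f*l² + f = f + f*l²)
m(B) = 90
n(u) = -u*(1 + u²)/5
H = -459 (H = -27*17 = -459)
(1146*n(5) + H) + m(-148) = (1146*(-⅕*5*(1 + 5²)) - 459) + 90 = (1146*(-⅕*5*(1 + 25)) - 459) + 90 = (1146*(-⅕*5*26) - 459) + 90 = (1146*(-26) - 459) + 90 = (-29796 - 459) + 90 = -30255 + 90 = -30165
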